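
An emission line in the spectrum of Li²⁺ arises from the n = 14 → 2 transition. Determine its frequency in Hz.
7.25e+15 Hz

First, find the transition energy:
E_14 = -13.6057 × 3² / 14² = -0.6247515 eV
E_2 = -13.6057 × 3² / 2² = -30.6128250 eV
|ΔE| = |E_2 - E_14| = 29.9880735 eV

Convert to Joules: E = 29.9880735 eV × (1.602177 × 10⁻¹⁹ J/eV) = 4.8046e-18 J

Using E = hf:
f = E/h = 4.8046e-18 J / (6.62607 × 10⁻³⁴ J·s)
f = 7.25e+15 Hz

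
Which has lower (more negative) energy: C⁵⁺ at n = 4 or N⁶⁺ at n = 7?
C⁵⁺ at n = 4 (E = -30.61 eV)

Using E_n = -13.6057 Z² / n² eV:

C⁵⁺ (Z = 6) at n = 4:
E = -13.6057 × 6² / 4² = -13.6057 × 36 / 16 = -30.61283 eV

N⁶⁺ (Z = 7) at n = 7:
E = -13.6057 × 7² / 7² = -13.6057 × 49 / 49 = -13.60570 eV

Since -30.61283 eV < -13.60570 eV,
C⁵⁺ at n = 4 is more tightly bound (requires more energy to ionize).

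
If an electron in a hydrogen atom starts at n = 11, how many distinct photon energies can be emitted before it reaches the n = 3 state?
36

The electron can occupy levels n = 3, 4, ..., 11 during de-excitation — that is m = 11 - 3 + 1 = 9 distinct levels.

The number of distinct spectral lines equals the number of ways to choose 2 of these m levels (each pair gives one possible emission transition):

Number of lines = m(m-1)/2 = 9×8/2 = 36

These correspond to all possible transitions between the 9 levels:
11 → 10, 11 → 9, 11 → 8, 11 → 7, 11 → 6, 11 → 5, 11 → 4, 11 → 3...

Each transition produces a photon with a unique energy (and thus wavelength). This count does not depend on Z.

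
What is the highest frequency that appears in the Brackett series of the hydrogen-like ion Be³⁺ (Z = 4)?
3.29e+15 Hz

The series limit corresponds to the transition from n = ∞ to n = 4.
This is the highest energy (shortest wavelength) transition in the Brackett series.

E_∞ = 0 eV
E_4 = -13.6057 × 4² / 4² = -13.60570000 eV

Energy at series limit:
ΔE = E_∞ - E_4 = 0 - (-13.60570000) = 13.60570000 eV
E = 13.60570000 eV × (1.602177 × 10⁻¹⁹ J/eV) = 2.1799e-18 J
f = E/h = 2.1799e-18 J / (6.62607 × 10⁻³⁴ J·s) = 3.29e+15 Hz

This energy equals the ionization energy from the n = 4 state of Be³⁺.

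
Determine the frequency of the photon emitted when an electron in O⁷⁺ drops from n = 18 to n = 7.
3.6471e+15 Hz

First, find the transition energy:
E_18 = -13.6057 × 8² / 18² = -2.6875457 eV
E_7 = -13.6057 × 8² / 7² = -17.7707102 eV
|ΔE| = |E_7 - E_18| = 15.0831645 eV

Convert to Joules: E = 15.0831645 eV × (1.602177 × 10⁻¹⁹ J/eV) = 2.416590e-18 J

Using E = hf:
f = E/h = 2.416590e-18 J / (6.62607 × 10⁻³⁴ J·s)
f = 3.6471e+15 Hz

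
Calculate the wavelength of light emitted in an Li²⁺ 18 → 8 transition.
807.5211 nm

First, find the transition energy using E_n = -13.6057 Z² / n² eV:
E_18 = -13.6057 × 3² / 18² = -0.37793611 eV
E_8 = -13.6057 × 3² / 8² = -1.91330156 eV

Photon energy: |ΔE| = |E_8 - E_18| = 1.53536545 eV

Convert to wavelength using E = hc/λ with hc = 1239.84 eV·nm:
λ = hc/E = 1239.84 eV·nm / 1.53536545 eV
λ = 807.5211 nm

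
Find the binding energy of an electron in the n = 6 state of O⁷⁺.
24.188 eV

The ionization energy is the energy needed to remove the electron completely (n → ∞).

For a hydrogen-like ion with Z = 8, E_n = -13.6057 Z² / n² eV.

At n = 6: E_6 = -13.6057 × 8² / 6² = -24.187911 eV
At n = ∞: E_∞ = 0 eV

Ionization energy = E_∞ - E_6 = 0 - (-24.187911) = 24.187911 eV
Ionization energy ≈ 24.188 eV

This is also called the binding energy of the electron in state n = 6.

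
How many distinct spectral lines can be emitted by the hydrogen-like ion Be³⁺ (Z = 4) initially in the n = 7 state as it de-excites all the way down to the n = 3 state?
10

The electron can occupy levels n = 3, 4, ..., 7 during de-excitation — that is m = 7 - 3 + 1 = 5 distinct levels.

The number of distinct spectral lines equals the number of ways to choose 2 of these m levels (each pair gives one possible emission transition):

Number of lines = m(m-1)/2 = 5×4/2 = 10

These correspond to all possible transitions between the 5 levels:
7 → 6, 7 → 5, 7 → 4, 7 → 3, 6 → 5, 6 → 4, 6 → 3, 5 → 4...

Each transition produces a photon with a unique energy (and thus wavelength). This count does not depend on Z.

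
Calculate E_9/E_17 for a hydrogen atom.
3.567901

Using E_n = -13.6057 Z² / n² eV with Z = 1:

E_9 = -13.6057 / 9² = -13.6057 / 81 = -0.167971604938 eV
E_17 = -13.6057 / 17² = -13.6057 / 289 = -0.047078546713 eV

The ratio is:
E_9/E_17 = (-0.167971604938) / (-0.047078546713)
E_9/E_17 = (-13.6057/81) / (-13.6057/289)
E_9/E_17 = 289/81
E_9/E_17 = 3.567901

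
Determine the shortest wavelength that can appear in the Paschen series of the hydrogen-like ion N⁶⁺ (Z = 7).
16.7375 nm

The series limit corresponds to the transition from n = ∞ to n = 3.
This is the highest energy (shortest wavelength) transition in the Paschen series.

E_∞ = 0 eV
E_3 = -13.6057 × 7² / 3² = -74.075478 eV

Energy at series limit:
ΔE = E_∞ - E_3 = 0 - (-74.075478) = 74.075478 eV
λ = hc/E = 1239.84 eV·nm / 74.075478 eV = 16.7375 nm

This energy equals the ionization energy from the n = 3 state of N⁶⁺.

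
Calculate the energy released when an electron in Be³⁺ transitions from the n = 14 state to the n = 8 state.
2.291 eV

The energy levels are E_n = -13.6057 Z² eV / n².

Energy at n = 14: E_14 = -13.6057 × 4² / 14² = -1.110669 eV
Energy at n = 8: E_8 = -13.6057 × 4² / 8² = -3.401425 eV

For emission (electron falling to lower state), the photon energy is:
E_photon = E_14 - E_8 = |-1.110669 - (-3.401425)|
E_photon = 2.291 eV

This energy is carried away by the emitted photon.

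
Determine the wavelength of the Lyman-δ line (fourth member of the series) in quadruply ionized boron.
3.80 nm

The lines of a series are numbered from the longest wavelength (smallest ΔE) outward; the fourth line is the transition from n = n_f + 4 to n_f.
The Lyman series has all transitions ending at n_f = 1.

For B⁴⁺ (Z = 5), the fourth line (δ-line) is the jump from n = 5 to n = 1:
E_5 = -13.6057 × 5² / 5² = -13.6057 eV
E_1 = -13.6057 × 5² / 1² = -340.1425 eV
ΔE = E_5 - E_1 = 326.5368 eV

λ = hc/E = 1239.84 eV·nm / 326.5368 eV
λ = 3.80 nm

This is the δ-line of the Lyman series in B⁴⁺.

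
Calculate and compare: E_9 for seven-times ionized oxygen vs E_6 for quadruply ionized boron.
O⁷⁺ at n = 9 (E = -10.750183 eV)

Using E_n = -13.6057 Z² / n² eV:

O⁷⁺ (Z = 8) at n = 9:
E = -13.6057 × 8² / 9² = -13.6057 × 64 / 81 = -10.750182716 eV

B⁴⁺ (Z = 5) at n = 6:
E = -13.6057 × 5² / 6² = -13.6057 × 25 / 36 = -9.448402778 eV

Since -10.750182716 eV < -9.448402778 eV,
O⁷⁺ at n = 9 is more tightly bound (requires more energy to ionize).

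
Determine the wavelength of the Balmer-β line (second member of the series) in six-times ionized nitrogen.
9.918532 nm

The lines of a series are numbered from the longest wavelength (smallest ΔE) outward; the second line is the transition from n = n_f + 2 to n_f.
The Balmer series has all transitions ending at n_f = 2.

For N⁶⁺ (Z = 7), the second line (β-line) is the jump from n = 4 to n = 2:
E_4 = -13.6057 × 7² / 4² = -41.66745625 eV
E_2 = -13.6057 × 7² / 2² = -166.66982500 eV
ΔE = E_4 - E_2 = 125.00236875 eV

λ = hc/E = 1239.84 eV·nm / 125.00236875 eV
λ = 9.918532 nm

This is the β-line of the Balmer series in N⁶⁺.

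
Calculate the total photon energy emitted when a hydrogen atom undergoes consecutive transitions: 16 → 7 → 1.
13.55255 eV

The energy levels of hydrogen are E_n = -13.6057 / n² eV.

First transition (16 → 7):
ΔE₁ = |E_7 - E_16|
ΔE₁ = |-0.27766734694 - (-0.05314726563)| = 0.22452008 eV

Second transition (7 → 1):
ΔE₂ = |E_1 - E_7|
ΔE₂ = |-13.60570000000 - (-0.27766734694)| = 13.32803265 eV

Total energy released:
E_total = ΔE₁ + ΔE₂ = 0.22452008 + 13.32803265 = 13.55255 eV

Note: This equals the direct transition 16 → 1: 13.55255 eV ✓
Energy is conserved regardless of the path taken.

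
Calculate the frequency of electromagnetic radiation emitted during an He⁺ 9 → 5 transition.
3.63914e+14 Hz

First, find the transition energy:
E_9 = -13.6057 × 2² / 9² = -0.67188642 eV
E_5 = -13.6057 × 2² / 5² = -2.17691200 eV
|ΔE| = |E_5 - E_9| = 1.50502558 eV

Convert to Joules: E = 1.50502558 eV × (1.602177 × 10⁻¹⁹ J/eV) = 2.4113174e-19 J

Using E = hf:
f = E/h = 2.4113174e-19 J / (6.62607 × 10⁻³⁴ J·s)
f = 3.63914e+14 Hz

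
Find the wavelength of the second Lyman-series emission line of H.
102.52 nm

The lines of a series are numbered from the longest wavelength (smallest ΔE) outward; the second line is the transition from n = n_f + 2 to n_f.
The Lyman series has all transitions ending at n_f = 1.

For H, the second line (β-line) is the jump from n = 3 to n = 1:
E_3 = -13.6057 / 3² = -1.51174 eV
E_1 = -13.6057 / 1² = -13.60570 eV
ΔE = E_3 - E_1 = 12.09396 eV

λ = hc/E = 1239.84 eV·nm / 12.09396 eV
λ = 102.52 nm

This is the β-line of the Lyman series in H.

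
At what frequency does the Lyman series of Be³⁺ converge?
5.264e+16 Hz

The series limit corresponds to the transition from n = ∞ to n = 1.
This is the highest energy (shortest wavelength) transition in the Lyman series.

E_∞ = 0 eV
E_1 = -13.6057 × 4² / 1² = -217.691200 eV

Energy at series limit:
ΔE = E_∞ - E_1 = 0 - (-217.691200) = 217.691200 eV
E = 217.691200 eV × (1.602177 × 10⁻¹⁹ J/eV) = 3.48780e-17 J
f = E/h = 3.48780e-17 J / (6.62607 × 10⁻³⁴ J·s) = 5.264e+16 Hz

This energy equals the ionization energy from the n = 1 state of Be³⁺.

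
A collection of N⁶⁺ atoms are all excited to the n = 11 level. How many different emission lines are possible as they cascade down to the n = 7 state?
10

The electron can occupy levels n = 7, 8, ..., 11 during de-excitation — that is m = 11 - 7 + 1 = 5 distinct levels.

The number of distinct spectral lines equals the number of ways to choose 2 of these m levels (each pair gives one possible emission transition):

Number of lines = m(m-1)/2 = 5×4/2 = 10

These correspond to all possible transitions between the 5 levels:
11 → 10, 11 → 9, 11 → 8, 11 → 7, 10 → 9, 10 → 8, 10 → 7, 9 → 8...

Each transition produces a photon with a unique energy (and thus wavelength). This count does not depend on Z.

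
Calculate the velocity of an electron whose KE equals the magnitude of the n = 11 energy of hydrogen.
1.989e+05 m/s (or 0.066% of c)

The binding energy at n = 11 for hydrogen is:
E_11 = -13.6057/11² = -0.1124438 eV
|E_11| = 0.1124438 eV

Convert to Joules:
KE = 0.1124438 eV × (1.602177 × 10⁻¹⁹ J/eV) = 1.80155e-20 J

Using KE = ½mv²:
v = √(2·KE/m_e)
v = √(2 × 1.80155e-20 J / 9.10938 × 10⁻³¹ kg)
v = 1.989e+05 m/s

This is approximately 0.066% the speed of light.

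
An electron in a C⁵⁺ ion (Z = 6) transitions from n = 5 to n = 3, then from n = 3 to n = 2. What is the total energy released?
102.8591 eV

The energy levels of C⁵⁺ are E_n = -13.6057 × 6² / n² eV.

First transition (5 → 3):
ΔE₁ = |E_3 - E_5|
ΔE₁ = |-54.4228000000 - (-19.5922080000)| = 34.8305920 eV

Second transition (3 → 2):
ΔE₂ = |E_2 - E_3|
ΔE₂ = |-122.4513000000 - (-54.4228000000)| = 68.0285000 eV

Total energy released:
E_total = ΔE₁ + ΔE₂ = 34.8305920 + 68.0285000 = 102.8591 eV

Note: This equals the direct transition 5 → 2: 102.8591 eV ✓
Energy is conserved regardless of the path taken.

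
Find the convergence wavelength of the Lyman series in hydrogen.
91.127 nm

The series limit corresponds to the transition from n = ∞ to n = 1.
This is the highest energy (shortest wavelength) transition in the Lyman series.

E_∞ = 0 eV
E_1 = -13.6057 / 1² = -13.60570 eV

Energy at series limit:
ΔE = E_∞ - E_1 = 0 - (-13.60570) = 13.60570 eV
λ = hc/E = 1239.84 eV·nm / 13.60570 eV = 91.127 nm

This energy equals the ionization energy from the n = 1 state of hydrogen.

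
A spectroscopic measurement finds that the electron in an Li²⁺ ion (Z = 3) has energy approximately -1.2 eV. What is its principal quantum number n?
n = 10

The exact energy levels follow E_n = -13.6057 Z² / n² eV with Z = 3.

The measured value (-1.2 eV) is reported to only 2 significant figures, so we must test candidate n values and see which one matches to that precision.

Candidate energies:
  n = 8:  E = -13.6057 × 3² / 8² = -1.91330 eV
  n = 9:  E = -13.6057 × 3² / 9² = -1.51174 eV
  n = 10:  E = -13.6057 × 3² / 10² = -1.22451 eV  ← matches
  n = 11:  E = -13.6057 × 3² / 11² = -1.01199 eV
  n = 12:  E = -13.6057 × 3² / 12² = -0.85036 eV

Checking against the measurement of -1.2 eV (2 sig figs), only n = 10 agrees:
E_10 = -1.22451 eV, which rounds to -1.2 eV ✓

Therefore n = 10.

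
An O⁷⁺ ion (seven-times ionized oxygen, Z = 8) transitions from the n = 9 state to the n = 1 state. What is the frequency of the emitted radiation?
2.080e+17 Hz

First, find the transition energy:
E_9 = -13.6057 × 8² / 9² = -10.7501827 eV
E_1 = -13.6057 × 8² / 1² = -870.7648000 eV
|ΔE| = |E_1 - E_9| = 860.0146173 eV

Convert to Joules: E = 860.0146173 eV × (1.602177 × 10⁻¹⁹ J/eV) = 1.37790e-16 J

Using E = hf:
f = E/h = 1.37790e-16 J / (6.62607 × 10⁻³⁴ J·s)
f = 2.080e+17 Hz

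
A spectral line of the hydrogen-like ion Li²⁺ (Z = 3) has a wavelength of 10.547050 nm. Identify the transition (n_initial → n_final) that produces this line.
n = 5 → n = 1

First, find the photon energy from the wavelength (hc = 1239.84 eV·nm):
E = hc/λ = 1239.84 eV·nm / 10.547050 nm = 117.55325 eV

The energy levels of Li²⁺ satisfy E_n = -13.6057 × 3² / n² eV, so an emission n_i → n_f releases
ΔE = 13.6057 × 3² × (1/n_f² − 1/n_i²) eV.

Setting ΔE equal to the photon energy:
1/n_f² − 1/n_i² = 117.55325 / (13.6057 × 3²) = 0.96000002

Since 1/n_i² must be positive, we need 1/n_f² > 0.96000002, i.e. n_f ≤ 1. For each allowed n_f, solve n_i = (1/n_f² − 0.96000002)^(−1/2) and check whether it is a whole number:
  n_f = 1: 1/n_i² = 1.00000000 − 0.96000002 = 0.03999998 → n_i = 5.000  → integer, n_i = 5 ✓

Only n_f = 1 gives an integer upper level, n_i = 5.

The transition is from n = 5 to n = 1 (emission).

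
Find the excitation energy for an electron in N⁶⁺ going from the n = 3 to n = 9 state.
65.845 eV

The energy levels of a hydrogen-like atom are E_n = -13.6057 Z² eV / n².

Energy at n = 3: E_3 = -13.6057 × 7² / 3² = -74.075478 eV
Energy at n = 9: E_9 = -13.6057 × 7² / 9² = -8.230609 eV

The excitation energy is the difference:
ΔE = E_9 - E_3
ΔE = -8.230609 - (-74.075478)
ΔE = 65.845 eV

Since this is positive, energy must be absorbed (photon absorption).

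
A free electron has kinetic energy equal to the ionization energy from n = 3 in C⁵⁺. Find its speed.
4.37539e+06 m/s (or 1.459471% of c)

The binding energy at n = 3 for C⁵⁺ is:
E_3 = -13.6057 × 6²/3² = -54.42280000 eV
|E_3| = 54.42280000 eV

Convert to Joules:
KE = 54.42280000 eV × (1.602177 × 10⁻¹⁹ J/eV) = 8.7194958e-18 J

Using KE = ½mv²:
v = √(2·KE/m_e)
v = √(2 × 8.7194958e-18 J / 9.10938 × 10⁻³¹ kg)
v = 4.37539e+06 m/s

This is approximately 1.459471% the speed of light.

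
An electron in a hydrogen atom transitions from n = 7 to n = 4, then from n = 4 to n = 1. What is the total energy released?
13.328 eV

The energy levels of hydrogen are E_n = -13.6057 / n² eV.

First transition (7 → 4):
ΔE₁ = |E_4 - E_7|
ΔE₁ = |-0.850356250 - (-0.277667347)| = 0.572689 eV

Second transition (4 → 1):
ΔE₂ = |E_1 - E_4|
ΔE₂ = |-13.605700000 - (-0.850356250)| = 12.755344 eV

Total energy released:
E_total = ΔE₁ + ΔE₂ = 0.572689 + 12.755344 = 13.328 eV

Note: This equals the direct transition 7 → 1: 13.328 eV ✓
Energy is conserved regardless of the path taken.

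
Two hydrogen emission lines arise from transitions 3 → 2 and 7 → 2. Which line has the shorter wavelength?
7 → 2

Calculate the energy for each transition:

Transition 3 → 2:
ΔE₁ = |E_2 - E_3| = |-13.6057/2² - (-13.6057/3²)|
ΔE₁ = |-3.40142500 - (-1.51174444)| = 1.88968 eV

Transition 7 → 2:
ΔE₂ = |E_2 - E_7| = |-13.6057/2² - (-13.6057/7²)|
ΔE₂ = |-3.40142500 - (-0.27766735)| = 3.12376 eV

Since 3.12376 eV > 1.88968 eV, the transition 7 → 2 emits the more energetic photon.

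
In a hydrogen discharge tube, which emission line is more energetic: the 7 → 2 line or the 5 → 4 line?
7 → 2

Calculate the energy for each transition:

Transition 7 → 2:
ΔE₁ = |E_2 - E_7| = |-13.6057/2² - (-13.6057/7²)|
ΔE₁ = |-3.40142500000 - (-0.27766734694)| = 3.12375765 eV

Transition 5 → 4:
ΔE₂ = |E_4 - E_5| = |-13.6057/4² - (-13.6057/5²)|
ΔE₂ = |-0.85035625000 - (-0.54422800000)| = 0.30612825 eV

Since 3.12375765 eV > 0.30612825 eV, the transition 7 → 2 emits the more energetic photon.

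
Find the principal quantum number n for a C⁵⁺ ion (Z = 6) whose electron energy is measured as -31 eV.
n = 4

The exact energy levels follow E_n = -13.6057 Z² / n² eV with Z = 6.

The measured value (-31 eV) is reported to only 2 significant figures, so we must test candidate n values and see which one matches to that precision.

Candidate energies:
  n = 2:  E = -13.6057 × 6² / 2² = -122.45130 eV
  n = 3:  E = -13.6057 × 6² / 3² = -54.42280 eV
  n = 4:  E = -13.6057 × 6² / 4² = -30.61283 eV  ← matches
  n = 5:  E = -13.6057 × 6² / 5² = -19.59221 eV
  n = 6:  E = -13.6057 × 6² / 6² = -13.60570 eV

Checking against the measurement of -31 eV (2 sig figs), only n = 4 agrees:
E_4 = -30.61283 eV, which rounds to -31 eV ✓

Therefore n = 4.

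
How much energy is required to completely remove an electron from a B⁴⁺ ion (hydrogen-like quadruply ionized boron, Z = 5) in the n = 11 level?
2.81 eV

The ionization energy is the energy needed to remove the electron completely (n → ∞).

For a hydrogen-like ion with Z = 5, E_n = -13.6057 Z² / n² eV.

At n = 11: E_11 = -13.6057 × 5² / 11² = -2.81110 eV
At n = ∞: E_∞ = 0 eV

Ionization energy = E_∞ - E_11 = 0 - (-2.81110) = 2.81110 eV
Ionization energy ≈ 2.81 eV

This is also called the binding energy of the electron in state n = 11.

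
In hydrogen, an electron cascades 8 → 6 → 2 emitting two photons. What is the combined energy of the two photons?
3.189 eV

The energy levels of hydrogen are E_n = -13.6057 / n² eV.

First transition (8 → 6):
ΔE₁ = |E_6 - E_8|
ΔE₁ = |-0.377936111 - (-0.212589063)| = 0.165347 eV

Second transition (6 → 2):
ΔE₂ = |E_2 - E_6|
ΔE₂ = |-3.401425000 - (-0.377936111)| = 3.023489 eV

Total energy released:
E_total = ΔE₁ + ΔE₂ = 0.165347 + 3.023489 = 3.189 eV

Note: This equals the direct transition 8 → 2: 3.189 eV ✓
Energy is conserved regardless of the path taken.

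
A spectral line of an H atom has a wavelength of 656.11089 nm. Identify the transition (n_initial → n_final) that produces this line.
n = 3 → n = 2

First, find the photon energy from the wavelength (hc = 1239.84 eV·nm):
E = hc/λ = 1239.84 eV·nm / 656.11089 nm = 1.8896806 eV

The energy levels of hydrogen satisfy E_n = -13.6057 / n² eV, so an emission n_i → n_f releases
ΔE = 13.6057 × (1/n_f² − 1/n_i²) eV.

Setting ΔE equal to the photon energy:
1/n_f² − 1/n_i² = 1.8896806 / 13.6057 = 0.13888889

Since 1/n_i² must be positive, we need 1/n_f² > 0.13888889, i.e. n_f ≤ 2. For each allowed n_f, solve n_i = (1/n_f² − 0.13888889)^(−1/2) and check whether it is a whole number:
  n_f = 1: 1/n_i² = 1.00000000 − 0.13888889 = 0.86111111 → n_i = 1.078  (not an integer) ✗
  n_f = 2: 1/n_i² = 0.25000000 − 0.13888889 = 0.11111111 → n_i = 3.000  → integer, n_i = 3 ✓

Only n_f = 2 gives an integer upper level, n_i = 3.

The transition is from n = 3 to n = 2 (emission).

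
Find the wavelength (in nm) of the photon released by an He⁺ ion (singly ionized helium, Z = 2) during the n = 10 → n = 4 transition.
433.9358 nm

First, find the transition energy using E_n = -13.6057 Z² / n² eV:
E_10 = -13.6057 × 2² / 10² = -0.54422800 eV
E_4 = -13.6057 × 2² / 4² = -3.40142500 eV

Photon energy: |ΔE| = |E_4 - E_10| = 2.85719700 eV

Convert to wavelength using E = hc/λ with hc = 1239.84 eV·nm:
λ = hc/E = 1239.84 eV·nm / 2.85719700 eV
λ = 433.9358 nm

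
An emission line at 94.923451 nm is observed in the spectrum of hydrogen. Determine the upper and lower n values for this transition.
n = 5 → n = 1

First, find the photon energy from the wavelength (hc = 1239.84 eV·nm):
E = hc/λ = 1239.84 eV·nm / 94.923451 nm = 13.061472 eV

The energy levels of hydrogen satisfy E_n = -13.6057 / n² eV, so an emission n_i → n_f releases
ΔE = 13.6057 × (1/n_f² − 1/n_i²) eV.

Setting ΔE equal to the photon energy:
1/n_f² − 1/n_i² = 13.061472 / 13.6057 = 0.96000000

Since 1/n_i² must be positive, we need 1/n_f² > 0.96000000, i.e. n_f ≤ 1. For each allowed n_f, solve n_i = (1/n_f² − 0.96000000)^(−1/2) and check whether it is a whole number:
  n_f = 1: 1/n_i² = 1.00000000 − 0.96000000 = 0.04000000 → n_i = 5.000  → integer, n_i = 5 ✓

Only n_f = 1 gives an integer upper level, n_i = 5.

The transition is from n = 5 to n = 1 (emission).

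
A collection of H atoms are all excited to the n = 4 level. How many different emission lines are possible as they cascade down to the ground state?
6

The electron can occupy levels n = 1, 2, ..., 4 during de-excitation — that is m = 4 - 1 + 1 = 4 distinct levels.

The number of distinct spectral lines equals the number of ways to choose 2 of these m levels (each pair gives one possible emission transition):

Number of lines = m(m-1)/2 = 4×3/2 = 6

These correspond to all possible transitions between the 4 levels:
4 → 3, 4 → 2, 4 → 1, 3 → 2, 3 → 1, 2 → 1

Each transition produces a photon with a unique energy (and thus wavelength). This count does not depend on Z.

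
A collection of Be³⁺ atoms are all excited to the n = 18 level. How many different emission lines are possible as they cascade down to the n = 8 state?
55

The electron can occupy levels n = 8, 9, ..., 18 during de-excitation — that is m = 18 - 8 + 1 = 11 distinct levels.

The number of distinct spectral lines equals the number of ways to choose 2 of these m levels (each pair gives one possible emission transition):

Number of lines = m(m-1)/2 = 11×10/2 = 55

These correspond to all possible transitions between the 11 levels:
18 → 17, 18 → 16, 18 → 15, 18 → 14, 18 → 13, 18 → 12, 18 → 11, 18 → 10...

Each transition produces a photon with a unique energy (and thus wavelength). This count does not depend on Z.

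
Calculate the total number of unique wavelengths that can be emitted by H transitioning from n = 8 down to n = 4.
10

The electron can occupy levels n = 4, 5, ..., 8 during de-excitation — that is m = 8 - 4 + 1 = 5 distinct levels.

The number of distinct spectral lines equals the number of ways to choose 2 of these m levels (each pair gives one possible emission transition):

Number of lines = m(m-1)/2 = 5×4/2 = 10

These correspond to all possible transitions between the 5 levels:
8 → 7, 8 → 6, 8 → 5, 8 → 4, 7 → 6, 7 → 5, 7 → 4, 6 → 5...

Each transition produces a photon with a unique energy (and thus wavelength). This count does not depend on Z.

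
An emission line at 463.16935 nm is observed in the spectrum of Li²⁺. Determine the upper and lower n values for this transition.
n = 13 → n = 6

First, find the photon energy from the wavelength (hc = 1239.84 eV·nm):
E = hc/λ = 1239.84 eV·nm / 463.16935 nm = 2.6768611 eV

The energy levels of Li²⁺ satisfy E_n = -13.6057 × 3² / n² eV, so an emission n_i → n_f releases
ΔE = 13.6057 × 3² × (1/n_f² − 1/n_i²) eV.

Setting ΔE equal to the photon energy:
1/n_f² − 1/n_i² = 2.6768611 / (13.6057 × 3²) = 0.021860618

Since 1/n_i² must be positive, we need 1/n_f² > 0.021860618, i.e. n_f ≤ 6. For each allowed n_f, solve n_i = (1/n_f² − 0.021860618)^(−1/2) and check whether it is a whole number:
  n_f = 1: 1/n_i² = 1.000000000 − 0.021860618 = 0.978139382 → n_i = 1.011  (not an integer) ✗
  n_f = 2: 1/n_i² = 0.250000000 − 0.021860618 = 0.228139382 → n_i = 2.094  (not an integer) ✗
  n_f = 3: 1/n_i² = 0.111111111 − 0.021860618 = 0.089250493 → n_i = 3.347  (not an integer) ✗
  n_f = 4: 1/n_i² = 0.062500000 − 0.021860618 = 0.040639382 → n_i = 4.961  (not an integer) ✗
  n_f = 5: 1/n_i² = 0.040000000 − 0.021860618 = 0.018139382 → n_i = 7.425  (not an integer) ✗
  n_f = 6: 1/n_i² = 0.027777778 − 0.021860618 = 0.005917160 → n_i = 13.000  → integer, n_i = 13 ✓

Only n_f = 6 gives an integer upper level, n_i = 13.

The transition is from n = 13 to n = 6 (emission).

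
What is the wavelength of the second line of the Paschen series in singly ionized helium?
320.37 nm

The lines of a series are numbered from the longest wavelength (smallest ΔE) outward; the second line is the transition from n = n_f + 2 to n_f.
The Paschen series has all transitions ending at n_f = 3.

For He⁺ (Z = 2), the second line (β-line) is the jump from n = 5 to n = 3:
E_5 = -13.6057 × 2² / 5² = -2.176912 eV
E_3 = -13.6057 × 2² / 3² = -6.046978 eV
ΔE = E_5 - E_3 = 3.870066 eV

λ = hc/E = 1239.84 eV·nm / 3.870066 eV
λ = 320.37 nm

This is the β-line of the Paschen series in He⁺.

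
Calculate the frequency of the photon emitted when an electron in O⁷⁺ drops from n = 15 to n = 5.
7.48622e+15 Hz

First, find the transition energy:
E_15 = -13.6057 × 8² / 15² = -3.87006578 eV
E_5 = -13.6057 × 8² / 5² = -34.83059200 eV
|ΔE| = |E_5 - E_15| = 30.96052622 eV

Convert to Joules: E = 30.96052622 eV × (1.602177 × 10⁻¹⁹ J/eV) = 4.9604243e-18 J

Using E = hf:
f = E/h = 4.9604243e-18 J / (6.62607 × 10⁻³⁴ J·s)
f = 7.48622e+15 Hz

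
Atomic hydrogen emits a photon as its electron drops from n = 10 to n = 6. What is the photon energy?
0.24 eV

The energy levels are E_n = -13.6057 eV / n².

Energy at n = 10: E_10 = -13.6057 / 10² = -0.13606 eV
Energy at n = 6: E_6 = -13.6057 / 6² = -0.37794 eV

For emission (electron falling to lower state), the photon energy is:
E_photon = E_10 - E_6 = |-0.13606 - (-0.37794)|
E_photon = 0.24 eV

This energy is carried away by the emitted photon.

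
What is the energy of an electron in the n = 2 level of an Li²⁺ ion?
-30.61 eV

For hydrogen-like ions, the energy levels scale with Z²:
E_n = -13.6057 Z² / n² eV

For Li²⁺ (Z = 3) at n = 2:
E_2 = -13.6057 × 3² / 2²
E_2 = -13.6057 × 9 / 4
E_2 = -122.4513 / 4
E_2 = -30.61 eV

The energy is 9 times more negative than hydrogen at the same n due to the stronger nuclear charge.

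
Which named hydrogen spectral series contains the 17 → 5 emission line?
Pfund series

The spectral series in hydrogen are named based on the final (lower) energy level:
- Lyman series: n_final = 1 (ultraviolet)
- Balmer series: n_final = 2 (visible/near-UV)
- Paschen series: n_final = 3 (infrared)
- Brackett series: n_final = 4 (infrared)
- Pfund series: n_final = 5 (far infrared)

Since this transition ends at n = 5, it belongs to the Pfund series.

For reference, this 17 → 5 line has photon energy
ΔE = 13.6057 eV × (1/5² - 1/17²) = 0.4971494533 eV,
corresponding to wavelength λ = hc/ΔE = 1239.84 eV·nm / 0.4971494533 eV = 2493.8979 nm in the far infrared region.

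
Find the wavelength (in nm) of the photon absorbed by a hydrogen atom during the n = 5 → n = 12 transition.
2756.76847 nm

First, find the transition energy using E_n = -13.6057 / n² eV:
E_5 = -13.6057 / 5² = -0.54422800000 eV
E_12 = -13.6057 / 12² = -0.09448402778 eV

Photon energy: |ΔE| = |E_12 - E_5| = 0.44974397222 eV

Convert to wavelength using E = hc/λ with hc = 1239.84 eV·nm:
λ = hc/E = 1239.84 eV·nm / 0.44974397222 eV
λ = 2756.76847 nm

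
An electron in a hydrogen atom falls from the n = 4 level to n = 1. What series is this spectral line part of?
Lyman series

The spectral series in hydrogen are named based on the final (lower) energy level:
- Lyman series: n_final = 1 (ultraviolet)
- Balmer series: n_final = 2 (visible/near-UV)
- Paschen series: n_final = 3 (infrared)
- Brackett series: n_final = 4 (infrared)
- Pfund series: n_final = 5 (far infrared)

Since this transition ends at n = 1, it belongs to the Lyman series.

For reference, this 4 → 1 line has photon energy
ΔE = 13.6057 eV × (1/1² - 1/4²) = 12.7553438 eV,
corresponding to wavelength λ = hc/ΔE = 1239.84 eV·nm / 12.7553438 eV = 97.20161 nm in the ultraviolet region.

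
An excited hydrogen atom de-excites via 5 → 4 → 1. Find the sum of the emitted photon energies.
13.061472 eV

The energy levels of hydrogen are E_n = -13.6057 / n² eV.

First transition (5 → 4):
ΔE₁ = |E_4 - E_5|
ΔE₁ = |-0.850356250000 - (-0.544228000000)| = 0.306128250 eV

Second transition (4 → 1):
ΔE₂ = |E_1 - E_4|
ΔE₂ = |-13.605700000000 - (-0.850356250000)| = 12.755343750 eV

Total energy released:
E_total = ΔE₁ + ΔE₂ = 0.306128250 + 12.755343750 = 13.061472 eV

Note: This equals the direct transition 5 → 1: 13.061472 eV ✓
Energy is conserved regardless of the path taken.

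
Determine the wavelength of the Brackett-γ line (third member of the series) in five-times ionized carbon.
60.13736 nm

The lines of a series are numbered from the longest wavelength (smallest ΔE) outward; the third line is the transition from n = n_f + 3 to n_f.
The Brackett series has all transitions ending at n_f = 4.

For C⁵⁺ (Z = 6), the third line (γ-line) is the jump from n = 7 to n = 4:
E_7 = -13.6057 × 6² / 7² = -9.9960245 eV
E_4 = -13.6057 × 6² / 4² = -30.6128250 eV
ΔE = E_7 - E_4 = 20.6168005 eV

λ = hc/E = 1239.84 eV·nm / 20.6168005 eV
λ = 60.13736 nm

This is the γ-line of the Brackett series in C⁵⁺.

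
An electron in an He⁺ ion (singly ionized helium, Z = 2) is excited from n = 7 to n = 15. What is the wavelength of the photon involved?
1427.0878 nm

First, find the transition energy using E_n = -13.6057 Z² / n² eV:
E_7 = -13.6057 × 2² / 7² = -1.1106693878 eV
E_15 = -13.6057 × 2² / 15² = -0.2418791111 eV

Photon energy: |ΔE| = |E_15 - E_7| = 0.8687902767 eV

Convert to wavelength using E = hc/λ with hc = 1239.84 eV·nm:
λ = hc/E = 1239.84 eV·nm / 0.8687902767 eV
λ = 1427.0878 nm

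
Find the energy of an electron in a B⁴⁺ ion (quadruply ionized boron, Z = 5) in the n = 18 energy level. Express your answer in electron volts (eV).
-1.05 eV

The energy levels of a hydrogen-like atom are given by:
E_n = -13.6057 Z² / n² eV  (with Z = 5 for B⁴⁺)

For n = 18:
E_18 = -13.6057 × 5² / 18²
E_18 = -13.6057 × 25 / 324
E_18 = -1.05 eV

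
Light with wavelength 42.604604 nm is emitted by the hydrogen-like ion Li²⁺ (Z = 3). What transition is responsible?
n = 9 → n = 2

First, find the photon energy from the wavelength (hc = 1239.84 eV·nm):
E = hc/λ = 1239.84 eV·nm / 42.604604 nm = 29.101080 eV

The energy levels of Li²⁺ satisfy E_n = -13.6057 × 3² / n² eV, so an emission n_i → n_f releases
ΔE = 13.6057 × 3² × (1/n_f² − 1/n_i²) eV.

Setting ΔE equal to the photon energy:
1/n_f² − 1/n_i² = 29.101080 / (13.6057 × 3²) = 0.23765432

Since 1/n_i² must be positive, we need 1/n_f² > 0.23765432, i.e. n_f ≤ 2. For each allowed n_f, solve n_i = (1/n_f² − 0.23765432)^(−1/2) and check whether it is a whole number:
  n_f = 1: 1/n_i² = 1.00000000 − 0.23765432 = 0.76234568 → n_i = 1.145  (not an integer) ✗
  n_f = 2: 1/n_i² = 0.25000000 − 0.23765432 = 0.01234568 → n_i = 9.000  → integer, n_i = 9 ✓

Only n_f = 2 gives an integer upper level, n_i = 9.

The transition is from n = 9 to n = 2 (emission).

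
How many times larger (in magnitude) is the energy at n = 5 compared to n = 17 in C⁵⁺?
11.56000

Using E_n = -13.6057 Z² / n² eV with Z = 6:

E_5 = -13.6057 × 6² / 5² = -489.8052 / 25 = -19.59220800000 eV
E_17 = -13.6057 × 6² / 17² = -489.8052 / 289 = -1.69482768166 eV

The ratio is:
E_5/E_17 = (-19.59220800000) / (-1.69482768166)
E_5/E_17 = (-489.8052/25) / (-489.8052/289)
E_5/E_17 = 289/25
E_5/E_17 = 11.56000
(Note: the Z² factors cancel in the ratio.)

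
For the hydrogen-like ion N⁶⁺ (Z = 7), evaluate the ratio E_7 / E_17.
5.90

Using E_n = -13.6057 Z² / n² eV with Z = 7:

E_7 = -13.6057 × 7² / 7² = -666.6793 / 49 = -13.60570000 eV
E_17 = -13.6057 × 7² / 17² = -666.6793 / 289 = -2.30684879 eV

The ratio is:
E_7/E_17 = (-13.60570000) / (-2.30684879)
E_7/E_17 = (-666.6793/49) / (-666.6793/289)
E_7/E_17 = 289/49
E_7/E_17 = 5.90
(Note: the Z² factors cancel in the ratio.)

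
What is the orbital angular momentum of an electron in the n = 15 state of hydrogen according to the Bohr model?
1.58e-33 J·s (or 15ℏ)

In the Bohr model, angular momentum is quantized:
L = nℏ

where ℏ = h/(2π) = 1.0546e-34 J·s

For n = 15:
L = 15 × 1.0546e-34 J·s
L = 1.58e-33 J·s

This can also be written as L = 15ℏ.
The angular momentum is an integer multiple of the reduced Planck constant.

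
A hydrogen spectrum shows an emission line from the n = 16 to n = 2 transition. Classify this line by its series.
Balmer series

The spectral series in hydrogen are named based on the final (lower) energy level:
- Lyman series: n_final = 1 (ultraviolet)
- Balmer series: n_final = 2 (visible/near-UV)
- Paschen series: n_final = 3 (infrared)
- Brackett series: n_final = 4 (infrared)
- Pfund series: n_final = 5 (far infrared)

Since this transition ends at n = 2, it belongs to the Balmer series.

For reference, this 16 → 2 line has photon energy
ΔE = 13.6057 eV × (1/2² - 1/16²) = 3.348278 eV,
corresponding to wavelength λ = hc/ΔE = 1239.84 eV·nm / 3.348278 eV = 370.29 nm in the visible/near-UV region.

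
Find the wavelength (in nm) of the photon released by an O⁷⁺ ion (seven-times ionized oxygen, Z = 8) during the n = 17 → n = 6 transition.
58.5524 nm

First, find the transition energy using E_n = -13.6057 Z² / n² eV:
E_17 = -13.6057 × 8² / 17² = -3.013027 eV
E_6 = -13.6057 × 8² / 6² = -24.187911 eV

Photon energy: |ΔE| = |E_6 - E_17| = 21.174884 eV

Convert to wavelength using E = hc/λ with hc = 1239.84 eV·nm:
λ = hc/E = 1239.84 eV·nm / 21.174884 eV
λ = 58.5524 nm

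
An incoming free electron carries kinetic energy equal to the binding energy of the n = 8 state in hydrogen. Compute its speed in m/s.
2.73e+05 m/s (or 0.09% of c)

The binding energy at n = 8 for hydrogen is:
E_8 = -13.6057/8² = -0.212589 eV
|E_8| = 0.212589 eV

Convert to Joules:
KE = 0.212589 eV × (1.602177 × 10⁻¹⁹ J/eV) = 3.4061e-20 J

Using KE = ½mv²:
v = √(2·KE/m_e)
v = √(2 × 3.4061e-20 J / 9.10938 × 10⁻³¹ kg)
v = 2.73e+05 m/s

This is approximately 0.09% the speed of light.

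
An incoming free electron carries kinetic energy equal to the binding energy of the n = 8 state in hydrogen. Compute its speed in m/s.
2.7346e+05 m/s (or 0.091% of c)

The binding energy at n = 8 for hydrogen is:
E_8 = -13.6057/8² = -0.21258906 eV
|E_8| = 0.21258906 eV

Convert to Joules:
KE = 0.21258906 eV × (1.602177 × 10⁻¹⁹ J/eV) = 3.406053e-20 J

Using KE = ½mv²:
v = √(2·KE/m_e)
v = √(2 × 3.406053e-20 J / 9.10938 × 10⁻³¹ kg)
v = 2.7346e+05 m/s

This is approximately 0.091% the speed of light.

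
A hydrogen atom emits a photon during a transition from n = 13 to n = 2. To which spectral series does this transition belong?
Balmer series

The spectral series in hydrogen are named based on the final (lower) energy level:
- Lyman series: n_final = 1 (ultraviolet)
- Balmer series: n_final = 2 (visible/near-UV)
- Paschen series: n_final = 3 (infrared)
- Brackett series: n_final = 4 (infrared)
- Pfund series: n_final = 5 (far infrared)

Since this transition ends at n = 2, it belongs to the Balmer series.

For reference, this 13 → 2 line has photon energy
ΔE = 13.6057 eV × (1/2² - 1/13²) = 3.32091790 eV,
corresponding to wavelength λ = hc/ΔE = 1239.84 eV·nm / 3.32091790 eV = 373.3426 nm in the visible/near-UV region.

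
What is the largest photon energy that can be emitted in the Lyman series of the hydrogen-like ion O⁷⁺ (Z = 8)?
870.764800 eV

The series limit corresponds to the transition from n = ∞ to n = 1.
This is the highest energy (shortest wavelength) transition in the Lyman series.

E_∞ = 0 eV
E_1 = -13.6057 × 8² / 1² = -870.764800 eV

Energy at series limit:
ΔE = E_∞ - E_1 = 0 - (-870.764800) = 870.764800 eV

This energy equals the ionization energy from the n = 1 state of O⁷⁺.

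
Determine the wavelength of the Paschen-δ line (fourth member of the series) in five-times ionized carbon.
27.9075 nm

The lines of a series are numbered from the longest wavelength (smallest ΔE) outward; the fourth line is the transition from n = n_f + 4 to n_f.
The Paschen series has all transitions ending at n_f = 3.

For C⁵⁺ (Z = 6), the fourth line (δ-line) is the jump from n = 7 to n = 3:
E_7 = -13.6057 × 6² / 7² = -9.996024 eV
E_3 = -13.6057 × 6² / 3² = -54.422800 eV
ΔE = E_7 - E_3 = 44.426776 eV

λ = hc/E = 1239.84 eV·nm / 44.426776 eV
λ = 27.9075 nm

This is the δ-line of the Paschen series in C⁵⁺.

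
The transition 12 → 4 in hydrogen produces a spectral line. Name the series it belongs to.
Brackett series

The spectral series in hydrogen are named based on the final (lower) energy level:
- Lyman series: n_final = 1 (ultraviolet)
- Balmer series: n_final = 2 (visible/near-UV)
- Paschen series: n_final = 3 (infrared)
- Brackett series: n_final = 4 (infrared)
- Pfund series: n_final = 5 (far infrared)

Since this transition ends at n = 4, it belongs to the Brackett series.

For reference, this 12 → 4 line has photon energy
ΔE = 13.6057 eV × (1/4² - 1/12²) = 0.755872222 eV,
corresponding to wavelength λ = hc/ΔE = 1239.84 eV·nm / 0.755872222 eV = 1640.277 nm in the infrared region.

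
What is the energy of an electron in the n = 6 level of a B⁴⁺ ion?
-9.44840 eV

For hydrogen-like ions, the energy levels scale with Z²:
E_n = -13.6057 Z² / n² eV

For B⁴⁺ (Z = 5) at n = 6:
E_6 = -13.6057 × 5² / 6²
E_6 = -13.6057 × 25 / 36
E_6 = -340.1425 / 36
E_6 = -9.44840 eV

The energy is 25 times more negative than hydrogen at the same n due to the stronger nuclear charge.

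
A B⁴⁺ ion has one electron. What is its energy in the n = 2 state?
-85.0356 eV

For hydrogen-like ions, the energy levels scale with Z²:
E_n = -13.6057 Z² / n² eV

For B⁴⁺ (Z = 5) at n = 2:
E_2 = -13.6057 × 5² / 2²
E_2 = -13.6057 × 25 / 4
E_2 = -340.1425 / 4
E_2 = -85.0356 eV

The energy is 25 times more negative than hydrogen at the same n due to the stronger nuclear charge.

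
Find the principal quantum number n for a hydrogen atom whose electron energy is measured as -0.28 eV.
n = 7

The exact energy levels follow E_n = -13.6057 eV / n².

The measured value (-0.28 eV) is reported to only 2 significant figures, so we must test candidate n values and see which one matches to that precision.

Candidate energies:
  n = 5:  E = -13.6057/5² = -0.544228 eV
  n = 6:  E = -13.6057/6² = -0.377936 eV
  n = 7:  E = -13.6057/7² = -0.277667 eV  ← matches
  n = 8:  E = -13.6057/8² = -0.212589 eV
  n = 9:  E = -13.6057/9² = -0.167972 eV

Checking against the measurement of -0.28 eV (2 sig figs), only n = 7 agrees:
E_7 = -0.277667 eV, which rounds to -0.28 eV ✓

Therefore n = 7.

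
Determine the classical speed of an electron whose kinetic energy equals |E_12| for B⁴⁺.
9.1154e+05 m/s (or 0.30406% of c)

The binding energy at n = 12 for B⁴⁺ is:
E_12 = -13.6057 × 5²/12² = -2.3621007 eV
|E_12| = 2.3621007 eV

Convert to Joules:
KE = 2.3621007 eV × (1.602177 × 10⁻¹⁹ J/eV) = 3.784503e-19 J

Using KE = ½mv²:
v = √(2·KE/m_e)
v = √(2 × 3.784503e-19 J / 9.10938 × 10⁻³¹ kg)
v = 9.1154e+05 m/s

This is approximately 0.30406% the speed of light.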